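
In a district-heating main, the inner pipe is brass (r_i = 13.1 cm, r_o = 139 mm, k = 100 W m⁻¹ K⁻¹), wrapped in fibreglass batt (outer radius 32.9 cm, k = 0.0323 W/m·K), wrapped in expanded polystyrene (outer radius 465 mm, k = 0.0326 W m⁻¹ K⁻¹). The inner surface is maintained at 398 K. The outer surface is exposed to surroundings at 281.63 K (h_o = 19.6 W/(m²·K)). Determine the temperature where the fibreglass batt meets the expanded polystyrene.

Treat each layer as a resistance in series:
  R'_brass = ln(0.139/0.131)/(2πk) = 0.05928/(2π·100) = 9.434×10^-5 m·K/W
  R'_fibreglass batt = ln(0.329/0.139)/(2πk) = 0.8616/(2π·0.0323) = 4.245 m·K/W
  R'_expanded polystyrene = ln(0.465/0.329)/(2πk) = 0.3460/(2π·0.0326) = 1.689 m·K/W
  R'_conv,out = 1/(2πr h) = 1/(2π·0.465·19.6) = 0.01746 m·K/W
ΣR = 9.434×10^-5 + 4.245 + 1.689 + 0.01746 = 5.952 m·K/W
Q' = ΔT/ΣR = (398 K − 281.63 K)/5.952 = 19.55 W/m
From the inner boundary to the fibreglass batt/expanded polystyrene interface, ΣR_partial = 4.245 m·K/W.
T_interface = T_in − Q'·ΣR_partial = 398 K − (19.55)(4.245) = 315.0 K

T = 315.0 K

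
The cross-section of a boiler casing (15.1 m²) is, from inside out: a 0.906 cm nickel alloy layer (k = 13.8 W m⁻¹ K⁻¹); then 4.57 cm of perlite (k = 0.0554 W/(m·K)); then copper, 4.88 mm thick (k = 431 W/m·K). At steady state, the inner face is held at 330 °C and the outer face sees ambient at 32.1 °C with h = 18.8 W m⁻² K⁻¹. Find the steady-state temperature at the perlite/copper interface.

T = 50.1 °C

Treat each layer as a resistance in series:
  R_nickel alloy = L/(kA) = 0.00906/(13.8·15.1) = 4.348×10^-5 K/W
  R_perlite = L/(kA) = 0.0457/(0.0554·15.1) = 0.05463 K/W
  R_copper = L/(kA) = 0.00488/(431·15.1) = 7.498×10^-7 K/W
  R_conv,out = 1/(hA) = 1/(18.8·15.1) = 0.003523 K/W
ΣR = 4.348×10^-5 + 0.05463 + 7.498×10^-7 + 0.003523 = 0.05820 K/W
Q = ΔT/ΣR = (330 °C − 32.1 °C)/0.05820 = 5119 W
From the inner boundary to the perlite/copper interface, ΣR_partial = 0.05467 K/W.
T_interface = T_in − Q·ΣR_partial = 330 °C − (5119)(0.05467) = 50.1 °C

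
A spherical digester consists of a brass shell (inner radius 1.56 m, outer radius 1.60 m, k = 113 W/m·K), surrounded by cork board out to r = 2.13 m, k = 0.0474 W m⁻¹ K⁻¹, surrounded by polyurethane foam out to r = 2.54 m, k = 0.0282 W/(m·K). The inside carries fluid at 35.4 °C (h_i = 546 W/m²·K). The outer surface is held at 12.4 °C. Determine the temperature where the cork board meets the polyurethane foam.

Treat each layer as a resistance in series:
  R_conv,in = 1/(4πr²h) = 1/(4π·1.56²·546) = 5.989×10^-5 K/W
  R_brass = (1/1.56 − 1/1.60)/(4πk) = 0.01603/(4π·113) = 1.129×10^-5 K/W
  R_cork board = (1/1.60 − 1/2.13)/(4πk) = 0.1555/(4π·0.0474) = 0.2611 K/W
  R_polyurethane foam = (1/2.13 − 1/2.54)/(4πk) = 0.07578/(4π·0.0282) = 0.2139 K/W
ΣR = 5.989×10^-5 + 1.129×10^-5 + 0.2611 + 0.2139 = 0.4751 K/W
Q = ΔT/ΣR = (35.4 °C − 12.4 °C)/0.4751 = 48.41 W
From the inner boundary to the cork board/polyurethane foam interface, ΣR_partial = 0.2612 K/W.
T_interface = T_in − Q·ΣR_partial = 35.4 °C − (48.41)(0.2612) = 22.8 °C

T = 22.8 °C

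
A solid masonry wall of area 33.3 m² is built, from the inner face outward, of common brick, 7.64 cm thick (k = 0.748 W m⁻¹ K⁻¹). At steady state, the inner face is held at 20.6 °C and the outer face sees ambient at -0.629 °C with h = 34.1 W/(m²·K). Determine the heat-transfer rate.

Treat each layer as a resistance in series:
  R_common brick = L/(kA) = 0.0764/(0.748·33.3) = 0.003067 K/W
  R_conv,out = 1/(hA) = 1/(34.1·33.3) = 8.806×10^-4 K/W
ΣR = 0.003067 + 8.806×10^-4 = 0.003948 K/W
Q = ΔT/ΣR = (20.6 °C − -0.629 °C)/0.003948 = 5380 W

Q = 5380 W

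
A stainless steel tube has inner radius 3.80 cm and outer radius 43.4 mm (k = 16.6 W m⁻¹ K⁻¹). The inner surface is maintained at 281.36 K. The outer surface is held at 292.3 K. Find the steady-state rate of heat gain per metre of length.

Q' = 8.59 kW/m

Q' = 2πk·ΔT/ln(r₂/r₁) = 2π × 16.6 × 10.94 / ln(0.0434/0.0380) = 8590 W/m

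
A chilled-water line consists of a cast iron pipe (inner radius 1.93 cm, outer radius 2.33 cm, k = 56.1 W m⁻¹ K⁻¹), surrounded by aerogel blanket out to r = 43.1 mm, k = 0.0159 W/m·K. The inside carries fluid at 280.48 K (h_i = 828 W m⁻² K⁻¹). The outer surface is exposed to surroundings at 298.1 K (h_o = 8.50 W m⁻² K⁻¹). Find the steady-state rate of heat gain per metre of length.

Resistance network (inner→outer):
  R'_conv,in = 1/(2πr h) = 1/(2π·0.0193·828) = 0.009959 m·K/W
  R'_cast iron = ln(0.0233/0.0193)/(2πk) = 0.1883/(2π·56.1) = 5.343×10^-4 m·K/W
  R'_aerogel blanket = ln(0.0431/0.0233)/(2πk) = 0.6151/(2π·0.0159) = 6.157 m·K/W
  R'_conv,out = 1/(2πr h) = 1/(2π·0.0431·8.50) = 0.4344 m·K/W
ΣR = 0.009959 + 5.343×10^-4 + 6.157 + 0.4344 = 6.602 m·K/W
Q' = ΔT/ΣR = (280.48 K − 298.1 K)/6.602 = -2.67 W/m
(Negative Q' ⇒ heat flows inward; heat gain = 2.67 W/m.)

Q' = 2.67 W/m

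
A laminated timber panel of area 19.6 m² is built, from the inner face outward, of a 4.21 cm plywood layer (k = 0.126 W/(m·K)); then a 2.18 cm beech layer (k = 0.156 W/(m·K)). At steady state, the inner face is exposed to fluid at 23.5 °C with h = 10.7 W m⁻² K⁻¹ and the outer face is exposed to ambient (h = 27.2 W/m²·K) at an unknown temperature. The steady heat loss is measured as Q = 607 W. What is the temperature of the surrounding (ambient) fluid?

T_out = 4.79 °C

Series resistances:
  R_conv,in = 1/(hA) = 1/(10.7·19.6) = 0.004768 K/W
  R_plywood = L/(kA) = 0.0421/(0.126·19.6) = 0.01705 K/W
  R_beech = L/(kA) = 0.0218/(0.156·19.6) = 0.007130 K/W
  R_conv,out = 1/(hA) = 1/(27.2·19.6) = 0.001876 K/W
ΣR = 0.03082 K/W
ΔT = Q·ΣR = 607 × 0.03082 = 18.71 K
Heat flows outward, so T_out = T_in − ΔT = 23.5 − 18.71 = 4.79 °C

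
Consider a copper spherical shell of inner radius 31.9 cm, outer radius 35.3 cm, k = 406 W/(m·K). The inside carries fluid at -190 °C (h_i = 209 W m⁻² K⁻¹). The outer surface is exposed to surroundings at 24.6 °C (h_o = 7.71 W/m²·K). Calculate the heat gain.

Resistance network (inner→outer):
  R_conv,in = 1/(4πr²h) = 1/(4π·0.319²·209) = 0.003742 K/W
  R_copper = (1/0.319 − 1/0.353)/(4πk) = 0.3019/(4π·406) = 5.918×10^-5 K/W
  R_conv,out = 1/(4πr²h) = 1/(4π·0.353²·7.71) = 0.08283 K/W
ΣR = 0.003742 + 5.918×10^-5 + 0.08283 = 0.08663 K/W
Q = ΔT/ΣR = (-190 °C − 24.6 °C)/0.08663 = -2480 W
(Negative Q ⇒ heat flows inward; heat gain = 2480 W.)

Q = 2.48 kW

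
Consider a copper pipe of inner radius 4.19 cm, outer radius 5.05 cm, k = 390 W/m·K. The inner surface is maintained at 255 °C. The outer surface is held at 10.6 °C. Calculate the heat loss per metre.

Q' = 3.21×10^6 W/m

Q' = 2πk·ΔT/ln(r₂/r₁) = 2π × 390 × 244.4 / ln(0.0505/0.0419) = 3.21×10^6 W/m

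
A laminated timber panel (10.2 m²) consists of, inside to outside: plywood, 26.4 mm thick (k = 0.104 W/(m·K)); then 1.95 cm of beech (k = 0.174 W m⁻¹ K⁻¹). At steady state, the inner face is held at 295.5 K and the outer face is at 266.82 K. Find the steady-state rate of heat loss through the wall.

Treat each layer as a resistance in series:
  R_plywood = L/(kA) = 0.0264/(0.104·10.2) = 0.02489 K/W
  R_beech = L/(kA) = 0.0195/(0.174·10.2) = 0.01099 K/W
ΣR = 0.02489 + 0.01099 = 0.03588 K/W
Q = ΔT/ΣR = (295.5 K − 266.82 K)/0.03588 = 799 W

Q = 799 W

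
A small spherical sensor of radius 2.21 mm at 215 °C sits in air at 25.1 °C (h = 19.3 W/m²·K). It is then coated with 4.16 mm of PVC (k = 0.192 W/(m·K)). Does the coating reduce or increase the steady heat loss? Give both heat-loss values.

increases: 0.225 → 0.847 W

Critical radius for a sphere: r_cr = 2k/h = 0.0199 m = 1.99 cm.
Outer radius after coating: r₂ = 0.00221 + 0.00416 = 0.00637 m.
Since r₁ < r_cr and r₂ ≤ r_cr, the coating moves toward the maximum at r_cr — heat loss rises.
Bare: R = 1/(4πr₁²h) = 844.2 K/W; Q = 189.9/844.2 = 0.225 W.
Coated: R = R_cond + R_conv = 224.1 K/W; Q = 189.9/224.1 = 0.847 W.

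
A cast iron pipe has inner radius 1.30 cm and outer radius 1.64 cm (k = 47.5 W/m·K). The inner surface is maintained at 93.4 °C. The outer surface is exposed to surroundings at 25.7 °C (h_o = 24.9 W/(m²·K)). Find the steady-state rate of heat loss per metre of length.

Q' = 173 W/m

Treat each layer as a resistance in series:
  R'_cast iron = ln(0.0164/0.0130)/(2πk) = 0.2323/(2π·47.5) = 7.785×10^-4 m·K/W
  R'_conv,out = 1/(2πr h) = 1/(2π·0.0164·24.9) = 0.3897 m·K/W
ΣR = 7.785×10^-4 + 0.3897 = 0.3905 m·K/W
Q' = ΔT/ΣR = (93.4 °C − 25.7 °C)/0.3905 = 173 W/m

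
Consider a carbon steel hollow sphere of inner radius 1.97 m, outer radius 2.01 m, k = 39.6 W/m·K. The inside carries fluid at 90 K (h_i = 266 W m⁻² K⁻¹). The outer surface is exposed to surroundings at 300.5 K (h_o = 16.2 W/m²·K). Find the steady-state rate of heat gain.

Q = 160 kW

Resistance network (inner→outer):
  R_conv,in = 1/(4πr²h) = 1/(4π·1.97²·266) = 7.709×10^-5 K/W
  R_carbon steel = (1/1.97 − 1/2.01)/(4πk) = 0.01010/(4π·39.6) = 2.030×10^-5 K/W
  R_conv,out = 1/(4πr²h) = 1/(4π·2.01²·16.2) = 0.001216 K/W
ΣR = 7.709×10^-5 + 2.030×10^-5 + 0.001216 = 0.001313 K/W
Q = ΔT/ΣR = (90 K − 300.5 K)/0.001313 = -1.60×10^5 W
(Negative Q ⇒ heat flows inward; heat gain = 1.60×10^5 W.)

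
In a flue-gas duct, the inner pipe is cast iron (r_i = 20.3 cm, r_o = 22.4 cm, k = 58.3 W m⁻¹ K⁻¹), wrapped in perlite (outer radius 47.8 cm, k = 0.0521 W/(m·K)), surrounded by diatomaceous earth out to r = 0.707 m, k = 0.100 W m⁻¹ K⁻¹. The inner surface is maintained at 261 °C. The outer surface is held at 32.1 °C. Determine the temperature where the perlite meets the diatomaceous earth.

T = 80.6 °C

Series thermal resistances, inner to outer:
  R'_cast iron = ln(0.224/0.203)/(2πk) = 0.09844/(2π·58.3) = 2.687×10^-4 m·K/W
  R'_perlite = ln(0.478/0.224)/(2πk) = 0.7580/(2π·0.0521) = 2.315 m·K/W
  R'_diatomaceous earth = ln(0.707/0.478)/(2πk) = 0.3914/(2π·0.100) = 0.6230 m·K/W
ΣR = 2.687×10^-4 + 2.315 + 0.6230 = 2.938 m·K/W
Q' = ΔT/ΣR = (261 °C − 32.1 °C)/2.938 = 77.91 W/m
From the inner boundary to the perlite/diatomaceous earth interface, ΣR_partial = 2.315 m·K/W.
T_interface = T_in − Q'·ΣR_partial = 261 °C − (77.91)(2.315) = 80.6 °C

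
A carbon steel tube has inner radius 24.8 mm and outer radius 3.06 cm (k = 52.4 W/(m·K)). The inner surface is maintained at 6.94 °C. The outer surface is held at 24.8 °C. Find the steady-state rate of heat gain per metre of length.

Q' = 2πk·ΔT/ln(r₂/r₁) = 2π × 52.4 × 17.86 / ln(0.0306/0.0248) = 28000 W/m

Q' = 28.0 kW/m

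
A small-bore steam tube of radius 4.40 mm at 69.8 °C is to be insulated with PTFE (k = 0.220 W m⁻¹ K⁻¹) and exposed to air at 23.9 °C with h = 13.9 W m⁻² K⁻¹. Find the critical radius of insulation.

For a cylinder, r_cr = k_ins/h = 0.220/13.9 = 0.0158 m = 1.58 cm

r_cr = 1.58 cm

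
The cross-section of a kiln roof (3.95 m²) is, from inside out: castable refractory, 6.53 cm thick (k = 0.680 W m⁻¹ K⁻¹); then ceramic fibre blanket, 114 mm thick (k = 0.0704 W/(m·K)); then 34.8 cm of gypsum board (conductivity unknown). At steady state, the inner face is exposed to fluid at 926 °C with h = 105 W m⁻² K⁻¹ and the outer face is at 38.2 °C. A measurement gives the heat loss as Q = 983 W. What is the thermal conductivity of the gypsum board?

ΣR = ΔT/Q = |926 − 38.2|/983 = 0.9032 K/W
Known resistances:
  R_conv,in = 1/(hA) = 1/(105·3.95) = 0.002411 K/W
  R_castable refractory = L/(kA) = 0.0653/(0.680·3.95) = 0.02431 K/W
  R_ceramic fibre blanket = L/(kA) = 0.114/(0.0704·3.95) = 0.4100 K/W
R_gypsum board = ΣR − ΣR_known = 0.9032 − 0.4367 = 0.4665 K/W
L/(kA) = 0.4665 ⇒ k = 0.348/(0.4665·3.95) = 0.189 W/m·K

k = 0.189 W/m·K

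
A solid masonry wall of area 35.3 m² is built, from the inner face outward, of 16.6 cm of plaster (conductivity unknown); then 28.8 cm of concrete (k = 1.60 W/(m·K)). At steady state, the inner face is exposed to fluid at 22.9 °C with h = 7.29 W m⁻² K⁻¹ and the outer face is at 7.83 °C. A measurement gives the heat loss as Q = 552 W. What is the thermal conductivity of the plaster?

k = 0.257 W/m·K

ΣR = ΔT/Q = |22.9 − 7.83|/552 = 0.02730 K/W
Known resistances:
  R_conv,in = 1/(hA) = 1/(7.29·35.3) = 0.003886 K/W
  R_concrete = L/(kA) = 0.288/(1.60·35.3) = 0.005099 K/W
R_plaster = ΣR − ΣR_known = 0.02730 − 0.008985 = 0.01832 K/W
L/(kA) = 0.01832 ⇒ k = 0.166/(0.01832·35.3) = 0.257 W/m·K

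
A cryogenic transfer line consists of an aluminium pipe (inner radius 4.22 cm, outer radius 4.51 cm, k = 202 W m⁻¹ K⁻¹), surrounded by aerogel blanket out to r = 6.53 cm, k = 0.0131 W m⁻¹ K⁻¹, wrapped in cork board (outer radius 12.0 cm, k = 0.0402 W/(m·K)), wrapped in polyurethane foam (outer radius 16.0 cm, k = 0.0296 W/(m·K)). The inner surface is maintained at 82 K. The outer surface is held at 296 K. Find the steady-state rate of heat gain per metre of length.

Resistance network (inner→outer):
  R'_aluminium = ln(0.0451/0.0422)/(2πk) = 0.06646/(2π·202) = 5.237×10^-5 m·K/W
  R'_aerogel blanket = ln(0.0653/0.0451)/(2πk) = 0.3701/(2π·0.0131) = 4.497 m·K/W
  R'_cork board = ln(0.120/0.0653)/(2πk) = 0.6085/(2π·0.0402) = 2.409 m·K/W
  R'_polyurethane foam = ln(0.160/0.120)/(2πk) = 0.2877/(2π·0.0296) = 1.547 m·K/W
ΣR = 5.237×10^-5 + 4.497 + 2.409 + 1.547 = 8.453 m·K/W
Q' = ΔT/ΣR = (82 K − 296 K)/8.453 = -25.3 W/m
(Negative Q' ⇒ heat flows inward; heat gain = 25.3 W/m.)

Q' = 25.3 W/m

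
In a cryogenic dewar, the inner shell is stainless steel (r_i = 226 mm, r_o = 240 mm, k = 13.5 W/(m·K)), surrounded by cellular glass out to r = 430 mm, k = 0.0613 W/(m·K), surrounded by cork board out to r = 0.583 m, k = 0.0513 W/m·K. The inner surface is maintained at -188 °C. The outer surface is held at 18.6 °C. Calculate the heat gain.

Treat each layer as a resistance in series:
  R_stainless steel = (1/0.226 − 1/0.240)/(4πk) = 0.2581/(4π·13.5) = 0.001521 K/W
  R_cellular glass = (1/0.240 − 1/0.430)/(4πk) = 1.841/(4π·0.0613) = 2.390 K/W
  R_cork board = (1/0.430 − 1/0.583)/(4πk) = 0.6103/(4π·0.0513) = 0.9467 K/W
ΣR = 0.001521 + 2.390 + 0.9467 = 3.338 K/W
Q = ΔT/ΣR = (-188 °C − 18.6 °C)/3.338 = -61.9 W
(Negative Q ⇒ heat flows inward; heat gain = 61.9 W.)

Q = 61.9 W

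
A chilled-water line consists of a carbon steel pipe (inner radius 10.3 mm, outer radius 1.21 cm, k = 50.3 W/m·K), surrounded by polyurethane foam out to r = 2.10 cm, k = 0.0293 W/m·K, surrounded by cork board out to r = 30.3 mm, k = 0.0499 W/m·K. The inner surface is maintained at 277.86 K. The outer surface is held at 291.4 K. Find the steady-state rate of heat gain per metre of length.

Q' = 3.25 W/m

Treat each layer as a resistance in series:
  R'_carbon steel = ln(0.0121/0.0103)/(2πk) = 0.1611/(2π·50.3) = 5.096×10^-4 m·K/W
  R'_polyurethane foam = ln(0.0210/0.0121)/(2πk) = 0.5513/(2π·0.0293) = 2.995 m·K/W
  R'_cork board = ln(0.0303/0.0210)/(2πk) = 0.3666/(2π·0.0499) = 1.169 m·K/W
ΣR = 5.096×10^-4 + 2.995 + 1.169 = 4.165 m·K/W
Q' = ΔT/ΣR = (277.86 K − 291.4 K)/4.165 = -3.25 W/m
(Negative Q' ⇒ heat flows inward; heat gain = 3.25 W/m.)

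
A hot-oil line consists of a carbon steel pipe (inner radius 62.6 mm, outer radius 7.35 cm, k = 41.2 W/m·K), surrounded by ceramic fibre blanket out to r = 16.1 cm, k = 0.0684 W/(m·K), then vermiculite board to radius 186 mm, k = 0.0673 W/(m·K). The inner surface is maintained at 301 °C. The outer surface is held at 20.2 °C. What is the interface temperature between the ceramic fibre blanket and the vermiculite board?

Series thermal resistances, inner to outer:
  R'_carbon steel = ln(0.0735/0.0626)/(2πk) = 0.1605/(2π·41.2) = 6.201×10^-4 m·K/W
  R'_ceramic fibre blanket = ln(0.161/0.0735)/(2πk) = 0.7841/(2π·0.0684) = 1.825 m·K/W
  R'_vermiculite board = ln(0.186/0.161)/(2πk) = 0.1443/(2π·0.0673) = 0.3413 m·K/W
ΣR = 6.201×10^-4 + 1.825 + 0.3413 = 2.167 m·K/W
Q' = ΔT/ΣR = (301 °C − 20.2 °C)/2.167 = 129.6 W/m
From the inner boundary to the ceramic fibre blanket/vermiculite board interface, ΣR_partial = 1.826 m·K/W.
T_interface = T_in − Q'·ΣR_partial = 301 °C − (129.6)(1.826) = 64.4 °C

T = 64.4 °C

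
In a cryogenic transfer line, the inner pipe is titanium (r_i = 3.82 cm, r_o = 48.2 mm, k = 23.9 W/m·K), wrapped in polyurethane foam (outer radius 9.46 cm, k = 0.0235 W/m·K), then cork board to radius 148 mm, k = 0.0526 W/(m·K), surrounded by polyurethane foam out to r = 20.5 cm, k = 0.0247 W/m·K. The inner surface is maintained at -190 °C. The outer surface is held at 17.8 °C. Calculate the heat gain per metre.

Q' = 25.9 W/m

Treat each layer as a resistance in series:
  R'_titanium = ln(0.0482/0.0382)/(2πk) = 0.2325/(2π·23.9) = 0.001548 m·K/W
  R'_polyurethane foam = ln(0.0946/0.0482)/(2πk) = 0.6743/(2π·0.0235) = 4.567 m·K/W
  R'_cork board = ln(0.148/0.0946)/(2πk) = 0.4476/(2π·0.0526) = 1.354 m·K/W
  R'_polyurethane foam = ln(0.205/0.148)/(2πk) = 0.3258/(2π·0.0247) = 2.099 m·K/W
ΣR = 0.001548 + 4.567 + 1.354 + 2.099 = 8.022 m·K/W
Q' = ΔT/ΣR = (-190 °C − 17.8 °C)/8.022 = -25.9 W/m
(Negative Q' ⇒ heat flows inward; heat gain = 25.9 W/m.)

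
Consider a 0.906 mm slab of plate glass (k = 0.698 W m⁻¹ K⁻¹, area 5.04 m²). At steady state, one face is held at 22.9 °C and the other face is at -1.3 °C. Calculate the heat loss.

Q = 94.0 kW

Q = kA·ΔT/L = 0.698 × 5.04 × |22.9 °C − -1.3 °C| / 9.06×10^-4 = 94000 W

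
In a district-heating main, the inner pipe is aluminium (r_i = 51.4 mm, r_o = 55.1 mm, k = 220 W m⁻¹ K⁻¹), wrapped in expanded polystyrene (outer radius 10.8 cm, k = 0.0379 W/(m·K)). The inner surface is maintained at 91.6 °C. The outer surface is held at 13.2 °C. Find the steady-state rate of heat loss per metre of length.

Series thermal resistances, inner to outer:
  R'_aluminium = ln(0.0551/0.0514)/(2πk) = 0.06951/(2π·220) = 5.029×10^-5 m·K/W
  R'_expanded polystyrene = ln(0.108/0.0551)/(2πk) = 0.6730/(2π·0.0379) = 2.826 m·K/W
ΣR = 5.029×10^-5 + 2.826 = 2.826 m·K/W
Q' = ΔT/ΣR = (91.6 °C − 13.2 °C)/2.826 = 27.7 W/m

Q' = 27.7 W/m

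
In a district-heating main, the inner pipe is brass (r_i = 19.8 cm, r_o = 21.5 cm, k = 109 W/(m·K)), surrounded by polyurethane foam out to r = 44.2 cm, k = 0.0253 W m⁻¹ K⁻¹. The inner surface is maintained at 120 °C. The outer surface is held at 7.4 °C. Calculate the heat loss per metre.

Q' = 24.8 W/m

Treat each layer as a resistance in series:
  R'_brass = ln(0.215/0.198)/(2πk) = 0.08237/(2π·109) = 1.203×10^-4 m·K/W
  R'_polyurethane foam = ln(0.442/0.215)/(2πk) = 0.7207/(2π·0.0253) = 4.534 m·K/W
ΣR = 1.203×10^-4 + 4.534 = 4.534 m·K/W
Q' = ΔT/ΣR = (120 °C − 7.4 °C)/4.534 = 24.8 W/m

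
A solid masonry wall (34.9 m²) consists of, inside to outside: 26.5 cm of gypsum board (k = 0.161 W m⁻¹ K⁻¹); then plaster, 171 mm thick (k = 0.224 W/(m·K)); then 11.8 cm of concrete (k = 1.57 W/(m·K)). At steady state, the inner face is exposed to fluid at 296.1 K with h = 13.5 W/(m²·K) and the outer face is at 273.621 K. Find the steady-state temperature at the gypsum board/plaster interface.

Series thermal resistances, inner to outer:
  R_conv,in = 1/(hA) = 1/(13.5·34.9) = 0.002122 K/W
  R_gypsum board = L/(kA) = 0.265/(0.161·34.9) = 0.04716 K/W
  R_plaster = L/(kA) = 0.171/(0.224·34.9) = 0.02187 K/W
  R_concrete = L/(kA) = 0.118/(1.57·34.9) = 0.002154 K/W
ΣR = 0.002122 + 0.04716 + 0.02187 + 0.002154 = 0.07331 K/W
Q = ΔT/ΣR = (296.1 K − 273.621 K)/0.07331 = 306.6 W
From the inner boundary to the gypsum board/plaster interface, ΣR_partial = 0.04928 K/W.
T_interface = T_in − Q·ΣR_partial = 296.1 K − (306.6)(0.04928) = 280.99 K

T = 280.99 K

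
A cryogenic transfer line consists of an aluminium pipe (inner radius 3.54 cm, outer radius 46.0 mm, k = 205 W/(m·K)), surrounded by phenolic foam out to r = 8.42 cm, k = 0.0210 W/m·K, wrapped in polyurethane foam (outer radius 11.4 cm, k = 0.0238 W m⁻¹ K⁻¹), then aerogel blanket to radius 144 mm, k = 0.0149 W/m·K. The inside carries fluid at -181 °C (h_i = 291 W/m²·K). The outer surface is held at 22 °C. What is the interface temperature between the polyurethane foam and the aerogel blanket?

Resistance network (inner→outer):
  R'_conv,in = 1/(2πr h) = 1/(2π·0.0354·291) = 0.01545 m·K/W
  R'_aluminium = ln(0.0460/0.0354)/(2πk) = 0.2619/(2π·205) = 2.034×10^-4 m·K/W
  R'_phenolic foam = ln(0.0842/0.0460)/(2πk) = 0.6046/(2π·0.0210) = 4.582 m·K/W
  R'_polyurethane foam = ln(0.114/0.0842)/(2πk) = 0.3030/(2π·0.0238) = 2.026 m·K/W
  R'_aerogel blanket = ln(0.144/0.114)/(2πk) = 0.2336/(2π·0.0149) = 2.495 m·K/W
ΣR = 0.01545 + 2.034×10^-4 + 4.582 + 2.026 + 2.495 = 9.119 m·K/W
Q' = ΔT/ΣR = (-181 °C − 22 °C)/9.119 = -22.26 W/m
From the inner boundary to the polyurethane foam/aerogel blanket interface, ΣR_partial = 6.624 m·K/W.
T_interface = T_in − Q'·ΣR_partial = -181 °C − (-22.26)(6.624) = -33.5 °C

T = -33.5 °C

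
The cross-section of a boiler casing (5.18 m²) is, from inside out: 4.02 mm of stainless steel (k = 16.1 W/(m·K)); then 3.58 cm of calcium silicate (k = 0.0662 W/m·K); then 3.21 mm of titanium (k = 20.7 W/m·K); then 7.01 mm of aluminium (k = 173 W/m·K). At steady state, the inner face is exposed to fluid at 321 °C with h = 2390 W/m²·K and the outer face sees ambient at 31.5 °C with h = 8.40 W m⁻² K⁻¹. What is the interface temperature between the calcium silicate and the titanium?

T = 83.7 °C

Treat each layer as a resistance in series:
  R_conv,in = 1/(hA) = 1/(2390·5.18) = 8.077×10^-5 K/W
  R_stainless steel = L/(kA) = 0.00402/(16.1·5.18) = 4.820×10^-5 K/W
  R_calcium silicate = L/(kA) = 0.0358/(0.0662·5.18) = 0.1044 K/W
  R_titanium = L/(kA) = 0.00321/(20.7·5.18) = 2.994×10^-5 K/W
  R_aluminium = L/(kA) = 0.00701/(173·5.18) = 7.822×10^-6 K/W
  R_conv,out = 1/(hA) = 1/(8.40·5.18) = 0.02298 K/W
ΣR = 8.077×10^-5 + 4.820×10^-5 + 0.1044 + 2.994×10^-5 + 7.822×10^-6 + 0.02298 = 0.1275 K/W
Q = ΔT/ΣR = (321 °C − 31.5 °C)/0.1275 = 2271 W
From the inner boundary to the calcium silicate/titanium interface, ΣR_partial = 0.1045 K/W.
T_interface = T_in − Q·ΣR_partial = 321 °C − (2271)(0.1045) = 83.7 °C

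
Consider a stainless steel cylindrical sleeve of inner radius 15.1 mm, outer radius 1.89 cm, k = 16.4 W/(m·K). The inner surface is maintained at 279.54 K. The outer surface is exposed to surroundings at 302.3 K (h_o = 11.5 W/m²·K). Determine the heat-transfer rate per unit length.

Treat each layer as a resistance in series:
  R'_stainless steel = ln(0.0189/0.0151)/(2πk) = 0.2245/(2π·16.4) = 0.002178 m·K/W
  R'_conv,out = 1/(2πr h) = 1/(2π·0.0189·11.5) = 0.7323 m·K/W
ΣR = 0.002178 + 0.7323 = 0.7345 m·K/W
Q' = ΔT/ΣR = (279.54 K − 302.3 K)/0.7345 = -31.0 W/m
(Negative Q' ⇒ heat flows inward; heat gain = 31.0 W/m.)

Q' = 31.0 W/m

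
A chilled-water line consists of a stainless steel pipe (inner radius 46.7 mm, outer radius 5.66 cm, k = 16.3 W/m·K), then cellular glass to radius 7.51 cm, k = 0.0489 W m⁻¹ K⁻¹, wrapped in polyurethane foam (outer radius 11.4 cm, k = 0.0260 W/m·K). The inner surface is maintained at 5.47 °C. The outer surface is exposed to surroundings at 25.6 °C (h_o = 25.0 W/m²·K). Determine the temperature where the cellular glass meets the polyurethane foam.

T = 10.7 °C

Series thermal resistances, inner to outer:
  R'_stainless steel = ln(0.0566/0.0467)/(2πk) = 0.1923/(2π·16.3) = 0.001877 m·K/W
  R'_cellular glass = ln(0.0751/0.0566)/(2πk) = 0.2828/(2π·0.0489) = 0.9205 m·K/W
  R'_polyurethane foam = ln(0.114/0.0751)/(2πk) = 0.4174/(2π·0.0260) = 2.555 m·K/W
  R'_conv,out = 1/(2πr h) = 1/(2π·0.114·25.0) = 0.05584 m·K/W
ΣR = 0.001877 + 0.9205 + 2.555 + 0.05584 = 3.533 m·K/W
Q' = ΔT/ΣR = (5.47 °C − 25.6 °C)/3.533 = -5.698 W/m
From the inner boundary to the cellular glass/polyurethane foam interface, ΣR_partial = 0.9224 m·K/W.
T_interface = T_in − Q'·ΣR_partial = 5.47 °C − (-5.698)(0.9224) = 10.7 °C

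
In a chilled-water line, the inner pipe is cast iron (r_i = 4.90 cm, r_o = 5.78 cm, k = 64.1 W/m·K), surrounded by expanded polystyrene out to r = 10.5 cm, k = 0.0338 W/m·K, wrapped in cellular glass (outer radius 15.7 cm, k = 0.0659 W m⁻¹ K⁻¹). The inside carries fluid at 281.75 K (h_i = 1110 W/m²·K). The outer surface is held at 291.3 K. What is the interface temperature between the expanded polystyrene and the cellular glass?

Series thermal resistances, inner to outer:
  R'_conv,in = 1/(2πr h) = 1/(2π·0.0490·1110) = 0.002926 m·K/W
  R'_cast iron = ln(0.0578/0.0490)/(2πk) = 0.1652/(2π·64.1) = 4.101×10^-4 m·K/W
  R'_expanded polystyrene = ln(0.105/0.0578)/(2πk) = 0.5970/(2π·0.0338) = 2.811 m·K/W
  R'_cellular glass = ln(0.157/0.105)/(2πk) = 0.4023/(2π·0.0659) = 0.9716 m·K/W
ΣR = 0.002926 + 4.101×10^-4 + 2.811 + 0.9716 = 3.786 m·K/W
Q' = ΔT/ΣR = (281.75 K − 291.3 K)/3.786 = -2.522 W/m
From the inner boundary to the expanded polystyrene/cellular glass interface, ΣR_partial = 2.814 m·K/W.
T_interface = T_in − Q'·ΣR_partial = 281.75 K − (-2.522)(2.814) = 288.8 K

T = 288.8 K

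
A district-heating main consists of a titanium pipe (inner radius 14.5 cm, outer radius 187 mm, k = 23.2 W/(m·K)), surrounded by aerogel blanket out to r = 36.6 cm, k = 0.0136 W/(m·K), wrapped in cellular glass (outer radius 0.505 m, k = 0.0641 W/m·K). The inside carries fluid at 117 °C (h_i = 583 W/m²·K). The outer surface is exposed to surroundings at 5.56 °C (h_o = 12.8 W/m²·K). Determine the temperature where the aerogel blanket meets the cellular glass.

T = 16.1 °C

Resistance network (inner→outer):
  R'_conv,in = 1/(2πr h) = 1/(2π·0.145·583) = 0.001883 m·K/W
  R'_titanium = ln(0.187/0.145)/(2πk) = 0.2544/(2π·23.2) = 0.001745 m·K/W
  R'_aerogel blanket = ln(0.366/0.187)/(2πk) = 0.6715/(2π·0.0136) = 7.859 m·K/W
  R'_cellular glass = ln(0.505/0.366)/(2πk) = 0.3219/(2π·0.0641) = 0.7993 m·K/W
  R'_conv,out = 1/(2πr h) = 1/(2π·0.505·12.8) = 0.02462 m·K/W
ΣR = 0.001883 + 0.001745 + 7.859 + 0.7993 + 0.02462 = 8.687 m·K/W
Q' = ΔT/ΣR = (117 °C − 5.56 °C)/8.687 = 12.83 W/m
From the inner boundary to the aerogel blanket/cellular glass interface, ΣR_partial = 7.863 m·K/W.
T_interface = T_in − Q'·ΣR_partial = 117 °C − (12.83)(7.863) = 16.1 °C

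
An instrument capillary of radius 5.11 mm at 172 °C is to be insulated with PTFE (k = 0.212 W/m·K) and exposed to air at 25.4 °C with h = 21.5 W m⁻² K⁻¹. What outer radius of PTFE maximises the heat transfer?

For a cylinder, r_cr = k_ins/h = 0.212/21.5 = 0.00986 m = 0.986 cm

r_cr = 0.986 cm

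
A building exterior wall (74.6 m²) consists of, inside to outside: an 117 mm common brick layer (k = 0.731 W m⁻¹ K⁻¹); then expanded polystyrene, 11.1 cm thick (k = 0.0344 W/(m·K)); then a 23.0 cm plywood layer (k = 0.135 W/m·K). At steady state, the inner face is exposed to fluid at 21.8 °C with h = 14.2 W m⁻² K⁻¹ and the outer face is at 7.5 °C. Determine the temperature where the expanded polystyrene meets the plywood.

T = 12.2 °C

Series thermal resistances, inner to outer:
  R_conv,in = 1/(hA) = 1/(14.2·74.6) = 9.440×10^-4 K/W
  R_common brick = L/(kA) = 0.117/(0.731·74.6) = 0.002146 K/W
  R_expanded polystyrene = L/(kA) = 0.111/(0.0344·74.6) = 0.04325 K/W
  R_plywood = L/(kA) = 0.230/(0.135·74.6) = 0.02284 K/W
ΣR = 9.440×10^-4 + 0.002146 + 0.04325 + 0.02284 = 0.06918 K/W
Q = ΔT/ΣR = (21.8 °C − 7.5 °C)/0.06918 = 206.7 W
From the inner boundary to the expanded polystyrene/plywood interface, ΣR_partial = 0.04634 K/W.
T_interface = T_in − Q·ΣR_partial = 21.8 °C − (206.7)(0.04634) = 12.2 °C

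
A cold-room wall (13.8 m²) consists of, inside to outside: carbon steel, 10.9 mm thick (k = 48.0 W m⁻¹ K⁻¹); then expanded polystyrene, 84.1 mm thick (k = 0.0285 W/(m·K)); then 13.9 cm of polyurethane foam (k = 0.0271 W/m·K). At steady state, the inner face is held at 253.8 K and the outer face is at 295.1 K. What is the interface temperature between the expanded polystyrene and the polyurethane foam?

T = 268.88 K

Series thermal resistances, inner to outer:
  R_carbon steel = L/(kA) = 0.0109/(48.0·13.8) = 1.646×10^-5 K/W
  R_expanded polystyrene = L/(kA) = 0.0841/(0.0285·13.8) = 0.2138 K/W
  R_polyurethane foam = L/(kA) = 0.139/(0.0271·13.8) = 0.3717 K/W
ΣR = 1.646×10^-5 + 0.2138 + 0.3717 = 0.5855 K/W
Q = ΔT/ΣR = (253.8 K − 295.1 K)/0.5855 = -70.54 W
From the inner boundary to the expanded polystyrene/polyurethane foam interface, ΣR_partial = 0.2138 K/W.
T_interface = T_in − Q·ΣR_partial = 253.8 K − (-70.54)(0.2138) = 268.88 K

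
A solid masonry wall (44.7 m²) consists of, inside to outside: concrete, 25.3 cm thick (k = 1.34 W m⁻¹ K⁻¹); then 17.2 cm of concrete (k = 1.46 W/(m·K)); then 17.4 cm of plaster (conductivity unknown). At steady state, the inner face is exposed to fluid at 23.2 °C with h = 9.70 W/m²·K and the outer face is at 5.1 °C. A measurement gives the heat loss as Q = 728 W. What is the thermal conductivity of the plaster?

ΣR = ΔT/Q = |23.2 − 5.1|/728 = 0.02486 K/W
Known resistances:
  R_conv,in = 1/(hA) = 1/(9.70·44.7) = 0.002306 K/W
  R_concrete = L/(kA) = 0.253/(1.34·44.7) = 0.004224 K/W
  R_concrete = L/(kA) = 0.172/(1.46·44.7) = 0.002636 K/W
R_plaster = ΣR − ΣR_known = 0.02486 − 0.009166 = 0.01569 K/W
L/(kA) = 0.01569 ⇒ k = 0.174/(0.01569·44.7) = 0.248 W/m·K

k = 0.248 W/m·K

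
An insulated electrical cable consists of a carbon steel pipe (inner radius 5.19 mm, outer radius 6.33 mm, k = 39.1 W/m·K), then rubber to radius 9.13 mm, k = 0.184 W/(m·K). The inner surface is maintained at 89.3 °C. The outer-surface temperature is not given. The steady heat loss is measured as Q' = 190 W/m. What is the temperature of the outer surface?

Sum the resistances:
  R'_carbon steel = ln(0.00633/0.00519)/(2πk) = 0.1986/(2π·39.1) = 8.083×10^-4 m·K/W
  R'_rubber = ln(0.00913/0.00633)/(2πk) = 0.3663/(2π·0.184) = 0.3168 m·K/W
ΣR = 0.3176 m·K/W
ΔT = Q'·ΣR = 190 × 0.3176 = 60.34 K
Heat flows outward, so T_out = T_in − ΔT = 89.3 − 60.34 = 29.0 °C

T_out = 29.0 °C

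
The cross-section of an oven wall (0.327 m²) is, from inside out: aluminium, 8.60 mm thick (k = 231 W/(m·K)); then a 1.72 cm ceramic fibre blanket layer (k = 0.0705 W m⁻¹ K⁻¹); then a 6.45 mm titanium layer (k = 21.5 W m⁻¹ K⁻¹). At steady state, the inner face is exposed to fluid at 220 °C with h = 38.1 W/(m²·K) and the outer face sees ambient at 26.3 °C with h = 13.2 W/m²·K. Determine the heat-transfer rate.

Series thermal resistances, inner to outer:
  R_conv,in = 1/(hA) = 1/(38.1·0.327) = 0.08027 K/W
  R_aluminium = L/(kA) = 0.00860/(231·0.327) = 1.139×10^-4 K/W
  R_ceramic fibre blanket = L/(kA) = 0.0172/(0.0705·0.327) = 0.7461 K/W
  R_titanium = L/(kA) = 0.00645/(21.5·0.327) = 9.174×10^-4 K/W
  R_conv,out = 1/(hA) = 1/(13.2·0.327) = 0.2317 K/W
ΣR = 0.08027 + 1.139×10^-4 + 0.7461 + 9.174×10^-4 + 0.2317 = 1.059 K/W
Q = ΔT/ΣR = (220 °C − 26.3 °C)/1.059 = 183 W

Q = 183 W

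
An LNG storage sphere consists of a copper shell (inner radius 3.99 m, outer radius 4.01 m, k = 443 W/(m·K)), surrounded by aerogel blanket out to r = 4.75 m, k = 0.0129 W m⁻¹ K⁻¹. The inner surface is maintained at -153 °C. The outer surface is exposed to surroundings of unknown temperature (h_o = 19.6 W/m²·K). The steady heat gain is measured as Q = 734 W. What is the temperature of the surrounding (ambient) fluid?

T_out = 23.0 °C

Series resistances:
  R_copper = (1/3.99 − 1/4.01)/(4πk) = 0.001250/(4π·443) = 2.245×10^-7 K/W
  R_aerogel blanket = (1/4.01 − 1/4.75)/(4πk) = 0.03885/(4π·0.0129) = 0.2397 K/W
  R_conv,out = 1/(4πr²h) = 1/(4π·4.75²·19.6) = 1.799×10^-4 K/W
ΣR = 0.2398 K/W
ΔT = Q·ΣR = 734 × 0.2398 = 176.0 K
Heat flows inward, so T_out = T_in + ΔT = -153 + 176.0 = 23.0 °C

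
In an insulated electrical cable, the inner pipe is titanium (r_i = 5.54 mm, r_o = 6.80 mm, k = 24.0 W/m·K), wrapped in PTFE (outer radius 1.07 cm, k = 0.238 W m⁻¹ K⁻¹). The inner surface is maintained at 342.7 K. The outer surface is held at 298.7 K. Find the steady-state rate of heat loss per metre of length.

Series thermal resistances, inner to outer:
  R'_titanium = ln(0.00680/0.00554)/(2πk) = 0.2049/(2π·24.0) = 0.001359 m·K/W
  R'_PTFE = ln(0.0107/0.00680)/(2πk) = 0.4533/(2π·0.238) = 0.3031 m·K/W
ΣR = 0.001359 + 0.3031 = 0.3045 m·K/W
Q' = ΔT/ΣR = (342.7 K − 298.7 K)/0.3045 = 144 W/m

Q' = 144 W/m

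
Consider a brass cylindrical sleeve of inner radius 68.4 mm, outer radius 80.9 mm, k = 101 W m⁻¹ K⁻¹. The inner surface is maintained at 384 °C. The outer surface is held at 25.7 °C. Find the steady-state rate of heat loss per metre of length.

Q' = 1350 kW/m

Q' = 2πk·ΔT/ln(r₂/r₁) = 2π × 101 × 358.3 / ln(0.0809/0.0684) = 1.35×10^6 W/m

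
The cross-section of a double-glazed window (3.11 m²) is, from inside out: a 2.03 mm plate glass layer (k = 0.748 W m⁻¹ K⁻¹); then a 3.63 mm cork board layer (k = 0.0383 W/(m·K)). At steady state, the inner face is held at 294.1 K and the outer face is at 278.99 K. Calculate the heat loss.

Q = 482 W

Resistance network (inner→outer):
  R_plate glass = L/(kA) = 0.00203/(0.748·3.11) = 8.726×10^-4 K/W
  R_cork board = L/(kA) = 0.00363/(0.0383·3.11) = 0.03048 K/W
ΣR = 8.726×10^-4 + 0.03048 = 0.03135 K/W
Q = ΔT/ΣR = (294.1 K − 278.99 K)/0.03135 = 482 W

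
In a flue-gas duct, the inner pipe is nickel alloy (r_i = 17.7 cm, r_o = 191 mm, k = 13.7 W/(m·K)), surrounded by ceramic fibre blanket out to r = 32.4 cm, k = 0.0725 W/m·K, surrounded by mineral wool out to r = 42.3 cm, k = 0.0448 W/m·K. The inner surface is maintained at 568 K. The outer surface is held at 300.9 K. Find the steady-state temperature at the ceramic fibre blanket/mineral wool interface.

T = 421 K

Resistance network (inner→outer):
  R'_nickel alloy = ln(0.191/0.177)/(2πk) = 0.07612/(2π·13.7) = 8.843×10^-4 m·K/W
  R'_ceramic fibre blanket = ln(0.324/0.191)/(2πk) = 0.5285/(2π·0.0725) = 1.160 m·K/W
  R'_mineral wool = ln(0.423/0.324)/(2πk) = 0.2666/(2π·0.0448) = 0.9472 m·K/W
ΣR = 8.843×10^-4 + 1.160 + 0.9472 = 2.108 m·K/W
Q' = ΔT/ΣR = (568 K − 300.9 K)/2.108 = 126.7 W/m
From the inner boundary to the ceramic fibre blanket/mineral wool interface, ΣR_partial = 1.161 m·K/W.
T_interface = T_in − Q'·ΣR_partial = 568 K − (126.7)(1.161) = 421 K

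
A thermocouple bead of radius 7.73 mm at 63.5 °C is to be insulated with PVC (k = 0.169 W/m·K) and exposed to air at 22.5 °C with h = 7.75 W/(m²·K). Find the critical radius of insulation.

r_cr = 4.36 cm

For a sphere, r_cr = 2k_ins/h = 2·0.169/7.75 = 0.0436 m = 4.36 cm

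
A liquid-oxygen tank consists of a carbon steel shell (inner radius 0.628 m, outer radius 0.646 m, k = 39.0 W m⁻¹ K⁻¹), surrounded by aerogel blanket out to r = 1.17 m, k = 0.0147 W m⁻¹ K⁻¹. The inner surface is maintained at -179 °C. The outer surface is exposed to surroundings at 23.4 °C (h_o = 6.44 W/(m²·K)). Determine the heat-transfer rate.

Q = 53.8 W

Resistance network (inner→outer):
  R_carbon steel = (1/0.628 − 1/0.646)/(4πk) = 0.04437/(4π·39.0) = 9.053×10^-5 K/W
  R_aerogel blanket = (1/0.646 − 1/1.17)/(4πk) = 0.6933/(4π·0.0147) = 3.753 K/W
  R_conv,out = 1/(4πr²h) = 1/(4π·1.17²·6.44) = 0.009027 K/W
ΣR = 9.053×10^-5 + 3.753 + 0.009027 = 3.762 K/W
Q = ΔT/ΣR = (-179 °C − 23.4 °C)/3.762 = -53.8 W
(Negative Q ⇒ heat flows inward; heat gain = 53.8 W.)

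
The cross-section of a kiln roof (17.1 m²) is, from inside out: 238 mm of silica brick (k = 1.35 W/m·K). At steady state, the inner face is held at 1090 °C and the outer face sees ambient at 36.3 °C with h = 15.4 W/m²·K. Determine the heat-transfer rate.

Q = 74.7 kW

Series thermal resistances, inner to outer:
  R_silica brick = L/(kA) = 0.238/(1.35·17.1) = 0.01031 K/W
  R_conv,out = 1/(hA) = 1/(15.4·17.1) = 0.003797 K/W
ΣR = 0.01031 + 0.003797 = 0.01411 K/W
Q = ΔT/ΣR = (1090 °C − 36.3 °C)/0.01411 = 74700 W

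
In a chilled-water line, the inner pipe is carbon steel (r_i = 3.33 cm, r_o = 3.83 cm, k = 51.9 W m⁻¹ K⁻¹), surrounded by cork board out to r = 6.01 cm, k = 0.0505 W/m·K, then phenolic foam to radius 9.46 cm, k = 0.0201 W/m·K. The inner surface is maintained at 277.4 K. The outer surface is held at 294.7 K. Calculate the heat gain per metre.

Treat each layer as a resistance in series:
  R'_carbon steel = ln(0.0383/0.0333)/(2πk) = 0.1399/(2π·51.9) = 4.290×10^-4 m·K/W
  R'_cork board = ln(0.0601/0.0383)/(2πk) = 0.4506/(2π·0.0505) = 1.420 m·K/W
  R'_phenolic foam = ln(0.0946/0.0601)/(2πk) = 0.4536/(2π·0.0201) = 3.592 m·K/W
ΣR = 4.290×10^-4 + 1.420 + 3.592 = 5.012 m·K/W
Q' = ΔT/ΣR = (277.4 K − 294.7 K)/5.012 = -3.45 W/m
(Negative Q' ⇒ heat flows inward; heat gain = 3.45 W/m.)

Q' = 3.45 W/m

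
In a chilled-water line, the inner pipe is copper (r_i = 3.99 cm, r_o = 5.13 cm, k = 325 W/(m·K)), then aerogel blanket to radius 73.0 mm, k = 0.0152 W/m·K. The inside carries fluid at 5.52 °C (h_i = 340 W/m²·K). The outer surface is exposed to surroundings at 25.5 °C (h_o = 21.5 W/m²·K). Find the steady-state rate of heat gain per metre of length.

Resistance network (inner→outer):
  R'_conv,in = 1/(2πr h) = 1/(2π·0.0399·340) = 0.01173 m·K/W
  R'_copper = ln(0.0513/0.0399)/(2πk) = 0.2513/(2π·325) = 1.231×10^-4 m·K/W
  R'_aerogel blanket = ln(0.0730/0.0513)/(2πk) = 0.3528/(2π·0.0152) = 3.694 m·K/W
  R'_conv,out = 1/(2πr h) = 1/(2π·0.0730·21.5) = 0.1014 m·K/W
ΣR = 0.01173 + 1.231×10^-4 + 3.694 + 0.1014 = 3.807 m·K/W
Q' = ΔT/ΣR = (5.52 °C − 25.5 °C)/3.807 = -5.25 W/m
(Negative Q' ⇒ heat flows inward; heat gain = 5.25 W/m.)

Q' = 5.25 W/m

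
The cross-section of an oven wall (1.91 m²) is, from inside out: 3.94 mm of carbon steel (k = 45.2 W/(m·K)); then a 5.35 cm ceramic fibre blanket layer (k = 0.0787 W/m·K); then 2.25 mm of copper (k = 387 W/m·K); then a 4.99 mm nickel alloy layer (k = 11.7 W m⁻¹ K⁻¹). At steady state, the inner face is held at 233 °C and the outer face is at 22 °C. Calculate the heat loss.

Treat each layer as a resistance in series:
  R_carbon steel = L/(kA) = 0.00394/(45.2·1.91) = 4.564×10^-5 K/W
  R_ceramic fibre blanket = L/(kA) = 0.0535/(0.0787·1.91) = 0.3559 K/W
  R_copper = L/(kA) = 0.00225/(387·1.91) = 3.044×10^-6 K/W
  R_nickel alloy = L/(kA) = 0.00499/(11.7·1.91) = 2.233×10^-4 K/W
ΣR = 4.564×10^-5 + 0.3559 + 3.044×10^-6 + 2.233×10^-4 = 0.3562 K/W
Q = ΔT/ΣR = (233 °C − 22 °C)/0.3562 = 592 W

Q = 592 W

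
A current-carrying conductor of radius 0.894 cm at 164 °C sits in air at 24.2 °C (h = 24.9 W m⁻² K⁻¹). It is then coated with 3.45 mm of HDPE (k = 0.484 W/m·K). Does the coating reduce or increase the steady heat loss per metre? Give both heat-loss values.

Critical radius for a cylinder: r_cr = k/h = 0.0194 m = 1.94 cm.
Outer radius after coating: r₂ = 0.00894 + 0.00345 = 0.01239 m.
Since r₁ < r_cr and r₂ ≤ r_cr, the coating moves toward the maximum at r_cr — heat loss rises.
Bare: R = 1/(2πr₁h) = 0.7150 m·K/W; Q = 139.8/0.7150 = 196 W/m.
Coated: R = R_cond + R_conv = 0.6232 m·K/W; Q = 139.8/0.6232 = 224 W/m.

increases: 196 → 224 W/m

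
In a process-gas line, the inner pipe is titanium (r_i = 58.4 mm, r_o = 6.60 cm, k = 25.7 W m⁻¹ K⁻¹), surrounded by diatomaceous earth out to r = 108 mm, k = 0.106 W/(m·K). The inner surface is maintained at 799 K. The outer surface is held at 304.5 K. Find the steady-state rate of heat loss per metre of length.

Q' = 668 W/m

Resistance network (inner→outer):
  R'_titanium = ln(0.0660/0.0584)/(2πk) = 0.1223/(2π·25.7) = 7.576×10^-4 m·K/W
  R'_diatomaceous earth = ln(0.108/0.0660)/(2πk) = 0.4925/(2π·0.106) = 0.7394 m·K/W
ΣR = 7.576×10^-4 + 0.7394 = 0.7402 m·K/W
Q' = ΔT/ΣR = (799 K − 304.5 K)/0.7402 = 668 W/m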